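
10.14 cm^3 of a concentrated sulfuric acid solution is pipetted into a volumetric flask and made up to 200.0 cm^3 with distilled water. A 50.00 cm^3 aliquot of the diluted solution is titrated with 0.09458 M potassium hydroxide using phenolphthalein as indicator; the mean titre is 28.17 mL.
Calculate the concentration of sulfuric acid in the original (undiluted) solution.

0.5255 M

H2SO4 + 2 KOH → K2SO4 + 2 H2O
n(KOH) = 0.02817 × 0.09458 = 2.664 × 10^-3 mol
From the 1:2 ratio, n(H2SO4) in the aliquot = 1/2 × 2.664 × 10^-3 = 1.332 × 10^-3 mol
[H2SO4]_dilute = 1.332 × 10^-3 / 0.05000 = 0.02664 mol/L
Dilution factor = 200.0 / 10.14 = 19.72
[H2SO4]_stock = 0.02664 × 19.72 = 0.5255 mol/L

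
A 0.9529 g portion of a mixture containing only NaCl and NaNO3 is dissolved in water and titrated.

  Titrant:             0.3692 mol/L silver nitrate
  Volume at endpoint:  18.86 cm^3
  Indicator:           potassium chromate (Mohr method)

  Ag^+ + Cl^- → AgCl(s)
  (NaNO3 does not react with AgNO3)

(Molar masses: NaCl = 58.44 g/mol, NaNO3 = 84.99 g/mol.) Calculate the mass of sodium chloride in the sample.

n(AgNO3) = 0.01886 × 0.3692 = 6.963 × 10^-3 mol
Let x = n(NaCl), y = n(NaNO3).
Titrant: 1x = 6.963 × 10^-3;  mass: 58.44x + 84.99y = 0.9529
Solving, x = 6.963 × 10^-3 mol, y = 6.424 × 10^-3 mol
mass of NaCl = 6.963 × 10^-3 × 58.44 = 0.4069 g

0.4069 g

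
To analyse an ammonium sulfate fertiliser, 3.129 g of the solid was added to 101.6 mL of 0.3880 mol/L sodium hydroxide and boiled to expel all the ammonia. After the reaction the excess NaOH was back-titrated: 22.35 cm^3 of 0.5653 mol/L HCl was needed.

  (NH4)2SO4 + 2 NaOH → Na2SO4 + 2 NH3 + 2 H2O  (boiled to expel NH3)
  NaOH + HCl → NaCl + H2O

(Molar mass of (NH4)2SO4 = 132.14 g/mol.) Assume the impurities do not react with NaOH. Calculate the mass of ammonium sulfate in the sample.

1.770 g

n(NaOH) added = 0.1016 × 0.3880 = 0.03942 mol
n(HCl) used in back-titration = 0.02235 × 0.5653 = 0.01263 mol
n(NaOH) left over = 0.01263 mol (1:1 ratio)
n(NaOH) consumed by analyte = 0.03942 − 0.01263 = 0.02679 mol
From the 1:2 ratio, n((NH4)2SO4) = 1/2 × 0.02679 = 0.01339 mol
mass of (NH4)2SO4 = 0.01339 × 132.14 = 1.770 g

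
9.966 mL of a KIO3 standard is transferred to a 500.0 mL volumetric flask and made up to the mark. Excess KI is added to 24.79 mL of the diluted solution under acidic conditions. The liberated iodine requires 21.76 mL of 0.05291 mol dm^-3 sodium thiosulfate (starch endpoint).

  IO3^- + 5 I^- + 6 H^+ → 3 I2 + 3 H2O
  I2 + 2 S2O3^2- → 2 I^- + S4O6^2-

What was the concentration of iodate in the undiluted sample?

0.3883 mol/L

n(S2O3^2-) = 0.02176 × 0.05291 = 1.151 × 10^-3 mol
n(I2) = n(S2O3^2-)/2 = 5.757 × 10^-4 mol
From the 1:3 ratio, n(IO3^-) in the aliquot = 1/3 × 5.757 × 10^-4 = 1.919 × 10^-4 mol
[IO3^-]_dilute = 1.919 × 10^-4 / 0.02479 = 0.007740 mol/L
[IO3^-]_original = 0.007740 × 500.0/9.966 = 0.3883 mol/L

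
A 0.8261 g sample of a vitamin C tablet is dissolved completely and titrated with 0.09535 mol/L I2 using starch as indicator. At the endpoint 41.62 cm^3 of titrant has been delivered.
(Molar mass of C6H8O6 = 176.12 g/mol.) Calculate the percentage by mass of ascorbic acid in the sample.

84.61 %

C6H8O6 + I2 → C6H6O6 + 2 HI
n(I2) = 0.04162 L × 0.09535 mol/L = 3.968 × 10^-3 mol
n(C6H8O6) = 3.968 × 10^-3 mol (1:1 ratio)
mass of C6H8O6 = 3.968 × 10^-3 × 176.12 g/mol = 0.6989 g
% C6H8O6 = 0.6989 / 0.8261 × 100 = 84.61 %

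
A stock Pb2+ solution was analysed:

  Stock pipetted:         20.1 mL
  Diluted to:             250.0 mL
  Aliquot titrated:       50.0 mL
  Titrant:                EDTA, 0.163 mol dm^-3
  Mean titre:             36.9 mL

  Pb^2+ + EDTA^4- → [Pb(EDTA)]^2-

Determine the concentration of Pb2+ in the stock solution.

1.50 mol/L

n(EDTA) = 0.0369 × 0.163 = 6.01 × 10^-3 mol
n(Pb2+) in the aliquot = 6.01 × 10^-3 mol (1:1 ratio)
[Pb2+]_dilute = 6.01 × 10^-3 / 0.0500 = 0.120 mol/L
Dilution factor = 250.0 / 20.1 = 12.44
[Pb2+]_stock = 0.120 × 12.44 = 1.50 mol/L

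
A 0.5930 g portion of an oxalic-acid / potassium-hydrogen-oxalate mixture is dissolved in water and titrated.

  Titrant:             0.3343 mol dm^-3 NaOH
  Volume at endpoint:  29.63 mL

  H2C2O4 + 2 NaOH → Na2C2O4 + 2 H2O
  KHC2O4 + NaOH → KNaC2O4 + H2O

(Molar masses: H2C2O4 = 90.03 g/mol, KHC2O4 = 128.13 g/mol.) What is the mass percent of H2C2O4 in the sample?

61.76 %

n(NaOH) = 0.02963 × 0.3343 = 9.905 × 10^-3 mol
Let x = n(H2C2O4), y = n(KHC2O4).
Titrant: 2x + 1y = 9.905 × 10^-3;  mass: 90.03x + 128.13y = 0.5930
Solving, x = 4.068 × 10^-3 mol, y = 1.770 × 10^-3 mol
mass of H2C2O4 = 4.068 × 10^-3 × 90.03 = 0.3662 g
% H2C2O4 = 0.3662 / 0.5930 × 100 = 61.76 %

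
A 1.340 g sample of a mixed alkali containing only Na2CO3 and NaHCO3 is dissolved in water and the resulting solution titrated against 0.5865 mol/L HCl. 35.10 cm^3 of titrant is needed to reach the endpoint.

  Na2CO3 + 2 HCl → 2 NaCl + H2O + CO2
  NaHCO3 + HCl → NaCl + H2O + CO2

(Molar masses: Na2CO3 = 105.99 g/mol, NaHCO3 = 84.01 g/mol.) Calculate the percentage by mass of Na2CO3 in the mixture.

49.66 %

n(HCl) = 0.03510 × 0.5865 = 0.02059 mol
Let x = n(Na2CO3), y = n(NaHCO3).
Titrant: 2x + 1y = 0.02059;  mass: 105.99x + 84.01y = 1.340
Solving, x = 6.278 × 10^-3 mol, y = 8.030 × 10^-3 mol
mass of Na2CO3 = 6.278 × 10^-3 × 105.99 = 0.6654 g
% Na2CO3 = 0.6654 / 1.340 × 100 = 49.66 %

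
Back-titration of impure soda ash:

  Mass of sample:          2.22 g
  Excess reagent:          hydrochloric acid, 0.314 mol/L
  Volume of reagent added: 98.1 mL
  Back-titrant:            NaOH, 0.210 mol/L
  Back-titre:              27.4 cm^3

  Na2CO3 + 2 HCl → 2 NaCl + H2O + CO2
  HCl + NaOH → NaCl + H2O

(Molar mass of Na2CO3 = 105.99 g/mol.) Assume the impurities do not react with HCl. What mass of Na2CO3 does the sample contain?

1.33 g

n(HCl) added = 0.0981 × 0.314 = 0.0308 mol
n(NaOH) used in back-titration = 0.0274 × 0.210 = 5.75 × 10^-3 mol
n(HCl) left over = 5.75 × 10^-3 mol (1:1 ratio)
n(HCl) consumed by analyte = 0.0308 − 5.75 × 10^-3 = 0.0250 mol
From the 1:2 ratio, n(Na2CO3) = 1/2 × 0.0250 = 0.0125 mol
mass of Na2CO3 = 0.0125 × 105.99 = 1.33 g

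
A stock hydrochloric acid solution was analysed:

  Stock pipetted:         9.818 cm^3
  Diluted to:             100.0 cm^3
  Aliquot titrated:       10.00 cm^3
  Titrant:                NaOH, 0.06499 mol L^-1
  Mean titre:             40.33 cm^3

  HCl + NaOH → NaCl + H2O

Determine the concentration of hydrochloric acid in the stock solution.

2.670 mol/L

n(NaOH) = 0.04033 × 0.06499 = 2.621 × 10^-3 mol
n(HCl) in the aliquot = 2.621 × 10^-3 mol (1:1 ratio)
[HCl]_dilute = 2.621 × 10^-3 / 0.01000 = 0.2621 mol/L
Dilution factor = 100.0 / 9.818 = 10.19
[HCl]_stock = 0.2621 × 10.19 = 2.670 mol/L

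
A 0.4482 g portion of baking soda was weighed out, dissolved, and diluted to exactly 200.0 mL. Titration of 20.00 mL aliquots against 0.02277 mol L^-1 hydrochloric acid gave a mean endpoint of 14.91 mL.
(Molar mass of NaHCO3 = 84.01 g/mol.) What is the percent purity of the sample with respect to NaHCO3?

NaHCO3 + HCl → NaCl + H2O + CO2
n(HCl) per titration = 0.01491 × 0.02277 = 3.395 × 10^-4 mol
n(NaHCO3) in each aliquot = 3.395 × 10^-4 mol (1:1 ratio)
n(NaHCO3) in the whole flask = 3.395 × 10^-4 × 200.0/20.00 = 3.395 × 10^-3 mol
mass of NaHCO3 = 3.395 × 10^-3 × 84.01 = 0.2852 g
% NaHCO3 = 0.2852 / 0.4482 × 100 = 63.64 %

63.64 %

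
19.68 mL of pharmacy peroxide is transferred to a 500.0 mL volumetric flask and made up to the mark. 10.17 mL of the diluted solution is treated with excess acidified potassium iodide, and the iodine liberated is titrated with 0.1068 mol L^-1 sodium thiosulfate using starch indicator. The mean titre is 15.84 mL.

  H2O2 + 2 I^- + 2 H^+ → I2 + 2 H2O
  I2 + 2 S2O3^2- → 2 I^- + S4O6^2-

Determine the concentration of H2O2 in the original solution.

n(S2O3^2-) = 0.01584 × 0.1068 = 1.692 × 10^-3 mol
n(I2) = n(S2O3^2-)/2 = 8.459 × 10^-4 mol
n(H2O2) in the aliquot = 8.459 × 10^-4 mol (1:1 ratio)
[H2O2]_dilute = 8.459 × 10^-4 / 0.01017 = 0.08317 mol/L
[H2O2]_original = 0.08317 × 500.0/19.68 = 2.113 mol/L

2.113 mol/L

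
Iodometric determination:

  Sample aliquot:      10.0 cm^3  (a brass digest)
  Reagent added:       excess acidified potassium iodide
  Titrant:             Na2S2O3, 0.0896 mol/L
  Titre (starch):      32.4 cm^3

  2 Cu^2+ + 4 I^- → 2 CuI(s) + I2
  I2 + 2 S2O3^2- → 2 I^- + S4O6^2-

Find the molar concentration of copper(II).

0.290 mol/L

n(S2O3^2-) = 0.0324 × 0.0896 = 2.90 × 10^-3 mol
n(I2) = n(S2O3^2-)/2 = 1.45 × 10^-3 mol
From the 2:1 ratio, n(Cu2+) in the aliquot = 2/1 × 1.45 × 10^-3 = 2.90 × 10^-3 mol
[Cu2+] = 2.90 × 10^-3 / 0.0100 = 0.290 mol/L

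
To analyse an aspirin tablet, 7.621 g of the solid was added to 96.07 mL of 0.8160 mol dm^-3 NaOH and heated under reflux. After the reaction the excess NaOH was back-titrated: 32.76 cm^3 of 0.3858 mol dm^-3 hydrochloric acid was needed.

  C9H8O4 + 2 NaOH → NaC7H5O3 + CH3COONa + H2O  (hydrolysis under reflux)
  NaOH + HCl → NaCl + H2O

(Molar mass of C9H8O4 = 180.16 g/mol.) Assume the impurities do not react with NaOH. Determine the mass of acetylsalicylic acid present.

5.923 g

n(NaOH) added = 0.09607 × 0.8160 = 0.07839 mol
n(HCl) used in back-titration = 0.03276 × 0.3858 = 0.01264 mol
n(NaOH) left over = 0.01264 mol (1:1 ratio)
n(NaOH) consumed by analyte = 0.07839 − 0.01264 = 0.06575 mol
From the 1:2 ratio, n(C9H8O4) = 1/2 × 0.06575 = 0.03288 mol
mass of C9H8O4 = 0.03288 × 180.16 = 5.923 g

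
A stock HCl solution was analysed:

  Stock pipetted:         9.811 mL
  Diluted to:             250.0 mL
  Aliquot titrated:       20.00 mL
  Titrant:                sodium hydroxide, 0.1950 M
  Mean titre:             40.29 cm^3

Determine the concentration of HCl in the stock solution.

HCl + NaOH → NaCl + H2O
n(NaOH) = 0.04029 × 0.1950 = 7.857 × 10^-3 mol
n(HCl) in the aliquot = 7.857 × 10^-3 mol (1:1 ratio)
[HCl]_dilute = 7.857 × 10^-3 / 0.02000 = 0.3928 mol/L
Dilution factor = 250.0 / 9.811 = 25.48
[HCl]_stock = 0.3928 × 25.48 = 10.01 mol/L

10.01 M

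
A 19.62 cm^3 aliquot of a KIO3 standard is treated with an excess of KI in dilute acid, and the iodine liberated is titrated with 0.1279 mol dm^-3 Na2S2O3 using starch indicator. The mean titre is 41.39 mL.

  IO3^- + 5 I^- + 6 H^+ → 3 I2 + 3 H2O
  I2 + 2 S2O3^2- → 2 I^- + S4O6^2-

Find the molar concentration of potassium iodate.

n(S2O3^2-) = 0.04139 × 0.1279 = 5.294 × 10^-3 mol
n(I2) = n(S2O3^2-)/2 = 2.647 × 10^-3 mol
From the 1:3 ratio, n(IO3^-) in the aliquot = 1/3 × 2.647 × 10^-3 = 8.823 × 10^-4 mol
[IO3^-] = 8.823 × 10^-4 / 0.01962 = 0.04497 mol/L

0.04497 mol/L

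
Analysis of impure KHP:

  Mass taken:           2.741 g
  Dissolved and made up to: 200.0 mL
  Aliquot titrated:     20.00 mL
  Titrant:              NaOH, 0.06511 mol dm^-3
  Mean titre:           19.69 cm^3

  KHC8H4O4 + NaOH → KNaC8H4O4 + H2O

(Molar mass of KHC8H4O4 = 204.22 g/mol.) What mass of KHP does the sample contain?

n(NaOH) per titration = 0.01969 × 0.06511 = 1.282 × 10^-3 mol
n(KHC8H4O4) in each aliquot = 1.282 × 10^-3 mol (1:1 ratio)
n(KHC8H4O4) in the whole flask = 1.282 × 10^-3 × 200.0/20.00 = 0.01282 mol
mass of KHC8H4O4 = 0.01282 × 204.22 = 2.618 g

2.618 g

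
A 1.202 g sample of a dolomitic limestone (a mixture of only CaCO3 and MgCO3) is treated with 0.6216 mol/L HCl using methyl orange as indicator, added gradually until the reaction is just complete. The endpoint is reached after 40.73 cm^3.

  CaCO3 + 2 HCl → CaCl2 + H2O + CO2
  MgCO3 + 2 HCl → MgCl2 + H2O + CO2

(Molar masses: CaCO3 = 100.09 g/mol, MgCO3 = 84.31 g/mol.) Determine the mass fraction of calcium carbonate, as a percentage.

71.10 %

n(HCl) = 0.04073 × 0.6216 = 0.02532 mol
Let x = n(CaCO3), y = n(MgCO3).
Titrant: 2x + 2y = 0.02532;  mass: 100.09x + 84.31y = 1.202
Solving, x = 8.538 × 10^-3 mol, y = 4.121 × 10^-3 mol
mass of CaCO3 = 8.538 × 10^-3 × 100.09 = 0.8546 g
% CaCO3 = 0.8546 / 1.202 × 100 = 71.10 %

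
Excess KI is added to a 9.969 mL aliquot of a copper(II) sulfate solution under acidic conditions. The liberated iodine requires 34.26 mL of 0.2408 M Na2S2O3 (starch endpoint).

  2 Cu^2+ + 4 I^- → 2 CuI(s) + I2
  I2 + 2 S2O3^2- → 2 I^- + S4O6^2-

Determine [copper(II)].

0.8275 M

n(S2O3^2-) = 0.03426 × 0.2408 = 8.250 × 10^-3 mol
n(I2) = n(S2O3^2-)/2 = 4.125 × 10^-3 mol
From the 2:1 ratio, n(Cu2+) in the aliquot = 2/1 × 4.125 × 10^-3 = 8.250 × 10^-3 mol
[Cu2+] = 8.250 × 10^-3 / 0.009969 = 0.8275 mol/L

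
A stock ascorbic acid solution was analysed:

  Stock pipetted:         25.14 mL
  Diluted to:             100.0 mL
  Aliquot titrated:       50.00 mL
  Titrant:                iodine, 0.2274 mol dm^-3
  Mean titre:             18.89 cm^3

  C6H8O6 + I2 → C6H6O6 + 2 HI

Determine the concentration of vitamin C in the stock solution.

0.3417 mol/L

n(I2) = 0.01889 × 0.2274 = 4.296 × 10^-3 mol
n(C6H8O6) in the aliquot = 4.296 × 10^-3 mol (1:1 ratio)
[C6H8O6]_dilute = 4.296 × 10^-3 / 0.05000 = 0.08591 mol/L
Dilution factor = 100.0 / 25.14 = 3.978
[C6H8O6]_stock = 0.08591 × 3.978 = 0.3417 mol/L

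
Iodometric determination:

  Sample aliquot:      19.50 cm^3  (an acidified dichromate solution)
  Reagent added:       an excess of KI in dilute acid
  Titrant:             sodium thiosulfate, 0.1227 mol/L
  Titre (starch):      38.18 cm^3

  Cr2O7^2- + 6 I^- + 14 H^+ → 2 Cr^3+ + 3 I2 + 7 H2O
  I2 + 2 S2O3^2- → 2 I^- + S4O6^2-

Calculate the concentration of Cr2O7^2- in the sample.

n(S2O3^2-) = 0.03818 × 0.1227 = 4.685 × 10^-3 mol
n(I2) = n(S2O3^2-)/2 = 2.342 × 10^-3 mol
From the 1:3 ratio, n(Cr2O7^2-) in the aliquot = 1/3 × 2.342 × 10^-3 = 7.808 × 10^-4 mol
[Cr2O7^2-] = 7.808 × 10^-4 / 0.01950 = 0.04004 mol/L

0.04004 mol/L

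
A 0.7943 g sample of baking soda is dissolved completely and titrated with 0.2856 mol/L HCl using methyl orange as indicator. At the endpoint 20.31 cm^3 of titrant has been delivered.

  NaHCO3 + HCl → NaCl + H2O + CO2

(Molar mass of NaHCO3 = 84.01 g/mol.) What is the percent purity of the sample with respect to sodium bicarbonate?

61.35 %

n(HCl) = 0.02031 L × 0.2856 mol/L = 5.801 × 10^-3 mol
n(NaHCO3) = 5.801 × 10^-3 mol (1:1 ratio)
mass of NaHCO3 = 5.801 × 10^-3 × 84.01 g/mol = 0.4873 g
% NaHCO3 = 0.4873 / 0.7943 × 100 = 61.35 %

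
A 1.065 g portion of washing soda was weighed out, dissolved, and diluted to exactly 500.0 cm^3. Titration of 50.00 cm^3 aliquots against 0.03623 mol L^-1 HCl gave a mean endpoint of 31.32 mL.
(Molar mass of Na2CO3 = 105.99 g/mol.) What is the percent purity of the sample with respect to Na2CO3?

Na2CO3 + 2 HCl → 2 NaCl + H2O + CO2
n(HCl) per titration = 0.03132 × 0.03623 = 1.135 × 10^-3 mol
From the 1:2 ratio, n(Na2CO3) in each aliquot = 1/2 × 1.135 × 10^-3 = 5.674 × 10^-4 mol
n(Na2CO3) in the whole flask = 5.674 × 10^-4 × 500.0/50.00 = 5.674 × 10^-3 mol
mass of Na2CO3 = 5.674 × 10^-3 × 105.99 = 0.6013 g
% Na2CO3 = 0.6013 / 1.065 × 100 = 56.46 %

56.46 %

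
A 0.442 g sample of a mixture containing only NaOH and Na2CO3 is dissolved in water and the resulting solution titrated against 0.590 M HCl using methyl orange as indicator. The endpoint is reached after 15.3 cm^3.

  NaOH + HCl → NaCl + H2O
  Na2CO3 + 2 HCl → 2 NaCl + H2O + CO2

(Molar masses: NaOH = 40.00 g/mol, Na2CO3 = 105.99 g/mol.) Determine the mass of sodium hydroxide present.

0.112 g

n(HCl) = 0.0153 × 0.590 = 9.03 × 10^-3 mol
Let x = n(NaOH), y = n(Na2CO3).
Titrant: 1x + 2y = 9.03 × 10^-3;  mass: 40.00x + 105.99y = 0.442
Solving, x = 2.80 × 10^-3 mol, y = 3.11 × 10^-3 mol
mass of NaOH = 2.80 × 10^-3 × 40.00 = 0.112 g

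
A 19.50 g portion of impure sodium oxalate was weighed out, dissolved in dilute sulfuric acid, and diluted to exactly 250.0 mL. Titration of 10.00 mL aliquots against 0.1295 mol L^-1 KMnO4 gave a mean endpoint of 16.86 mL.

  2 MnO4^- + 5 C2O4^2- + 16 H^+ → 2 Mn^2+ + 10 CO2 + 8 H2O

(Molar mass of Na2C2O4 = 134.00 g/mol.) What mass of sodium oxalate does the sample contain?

n(KMnO4) per titration = 0.01686 × 0.1295 = 2.183 × 10^-3 mol
From the 5:2 ratio, n(Na2C2O4) in each aliquot = 5/2 × 2.183 × 10^-3 = 5.458 × 10^-3 mol
n(Na2C2O4) in the whole flask = 5.458 × 10^-3 × 250.0/10.00 = 0.1365 mol
mass of Na2C2O4 = 0.1365 × 134.00 = 18.29 g

18.29 g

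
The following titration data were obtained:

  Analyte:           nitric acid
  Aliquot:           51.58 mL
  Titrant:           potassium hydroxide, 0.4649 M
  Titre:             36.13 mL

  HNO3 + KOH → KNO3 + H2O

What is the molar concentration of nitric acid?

n(KOH) = 0.03613 L × 0.4649 mol/L = 0.01680 mol
n(HNO3) = 0.01680 mol (1:1 mole ratio)
[HNO3] = 0.01680 mol / 0.05158 L = 0.3256 mol/L

0.3256 M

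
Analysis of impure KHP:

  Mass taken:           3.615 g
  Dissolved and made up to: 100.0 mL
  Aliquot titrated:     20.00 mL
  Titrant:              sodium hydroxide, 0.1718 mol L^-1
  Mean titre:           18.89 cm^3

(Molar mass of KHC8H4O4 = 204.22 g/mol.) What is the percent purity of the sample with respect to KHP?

KHC8H4O4 + NaOH → KNaC8H4O4 + H2O
n(NaOH) per titration = 0.01889 × 0.1718 = 3.245 × 10^-3 mol
n(KHC8H4O4) in each aliquot = 3.245 × 10^-3 mol (1:1 ratio)
n(KHC8H4O4) in the whole flask = 3.245 × 10^-3 × 100.0/20.00 = 0.01623 mol
mass of KHC8H4O4 = 0.01623 × 204.22 = 3.314 g
% KHC8H4O4 = 3.314 / 3.615 × 100 = 91.67 %

91.67 %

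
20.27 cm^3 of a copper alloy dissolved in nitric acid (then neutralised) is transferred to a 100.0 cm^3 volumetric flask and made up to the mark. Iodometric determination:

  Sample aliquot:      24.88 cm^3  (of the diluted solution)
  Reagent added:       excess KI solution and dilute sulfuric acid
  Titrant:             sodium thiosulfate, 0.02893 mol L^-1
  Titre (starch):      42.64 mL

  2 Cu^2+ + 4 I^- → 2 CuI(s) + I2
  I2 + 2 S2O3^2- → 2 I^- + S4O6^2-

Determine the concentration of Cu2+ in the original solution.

0.2446 mol/L

n(S2O3^2-) = 0.04264 × 0.02893 = 1.234 × 10^-3 mol
n(I2) = n(S2O3^2-)/2 = 6.168 × 10^-4 mol
From the 2:1 ratio, n(Cu2+) in the aliquot = 2/1 × 6.168 × 10^-4 = 1.234 × 10^-3 mol
[Cu2+]_dilute = 1.234 × 10^-3 / 0.02488 = 0.04958 mol/L
[Cu2+]_original = 0.04958 × 100.0/20.27 = 0.2446 mol/L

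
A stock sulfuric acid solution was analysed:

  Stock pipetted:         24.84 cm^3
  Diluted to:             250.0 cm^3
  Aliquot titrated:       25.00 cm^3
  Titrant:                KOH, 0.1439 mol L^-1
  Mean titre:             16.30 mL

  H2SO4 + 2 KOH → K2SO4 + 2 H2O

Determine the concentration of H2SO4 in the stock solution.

n(KOH) = 0.01630 × 0.1439 = 2.346 × 10^-3 mol
From the 1:2 ratio, n(H2SO4) in the aliquot = 1/2 × 2.346 × 10^-3 = 1.173 × 10^-3 mol
[H2SO4]_dilute = 1.173 × 10^-3 / 0.02500 = 0.04691 mol/L
Dilution factor = 250.0 / 24.84 = 10.06
[H2SO4]_stock = 0.04691 × 10.06 = 0.4721 mol/L

0.4721 mol/L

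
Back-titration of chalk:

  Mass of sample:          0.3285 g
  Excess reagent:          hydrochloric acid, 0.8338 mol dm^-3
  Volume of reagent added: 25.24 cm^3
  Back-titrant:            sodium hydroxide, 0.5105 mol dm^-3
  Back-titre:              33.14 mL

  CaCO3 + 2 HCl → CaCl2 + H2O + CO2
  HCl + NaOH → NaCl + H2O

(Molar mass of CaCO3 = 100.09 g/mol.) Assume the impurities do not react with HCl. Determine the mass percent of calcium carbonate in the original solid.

n(HCl) added = 0.02524 × 0.8338 = 0.02105 mol
n(NaOH) used in back-titration = 0.03314 × 0.5105 = 0.01692 mol
n(HCl) left over = 0.01692 mol (1:1 ratio)
n(HCl) consumed by analyte = 0.02105 − 0.01692 = 4.127 × 10^-3 mol
From the 1:2 ratio, n(CaCO3) = 1/2 × 4.127 × 10^-3 = 2.064 × 10^-3 mol
mass of CaCO3 = 2.064 × 10^-3 × 100.09 = 0.2065 g
% CaCO3 = 0.2065 / 0.3285 × 100 = 62.87 %

62.87 %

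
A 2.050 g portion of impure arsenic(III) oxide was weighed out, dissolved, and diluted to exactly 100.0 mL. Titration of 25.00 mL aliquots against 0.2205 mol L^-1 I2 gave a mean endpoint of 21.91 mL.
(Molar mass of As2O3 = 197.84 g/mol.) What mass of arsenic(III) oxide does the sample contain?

1.912 g

As2O3 + 2 I2 + 2 H2O → As2O5 + 4 HI
n(I2) per titration = 0.02191 × 0.2205 = 4.831 × 10^-3 mol
From the 1:2 ratio, n(As2O3) in each aliquot = 1/2 × 4.831 × 10^-3 = 2.416 × 10^-3 mol
n(As2O3) in the whole flask = 2.416 × 10^-3 × 100.0/25.00 = 9.662 × 10^-3 mol
mass of As2O3 = 9.662 × 10^-3 × 197.84 = 1.912 g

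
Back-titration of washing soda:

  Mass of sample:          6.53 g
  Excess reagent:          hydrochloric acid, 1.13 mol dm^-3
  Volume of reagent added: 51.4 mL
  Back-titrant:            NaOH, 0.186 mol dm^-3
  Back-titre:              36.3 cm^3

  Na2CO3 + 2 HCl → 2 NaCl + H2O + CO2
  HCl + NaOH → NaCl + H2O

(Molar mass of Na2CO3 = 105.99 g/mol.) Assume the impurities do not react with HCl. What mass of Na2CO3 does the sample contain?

2.72 g

n(HCl) added = 0.0514 × 1.13 = 0.0581 mol
n(NaOH) used in back-titration = 0.0363 × 0.186 = 6.75 × 10^-3 mol
n(HCl) left over = 6.75 × 10^-3 mol (1:1 ratio)
n(HCl) consumed by analyte = 0.0581 − 6.75 × 10^-3 = 0.0513 mol
From the 1:2 ratio, n(Na2CO3) = 1/2 × 0.0513 = 0.0257 mol
mass of Na2CO3 = 0.0257 × 105.99 = 2.72 g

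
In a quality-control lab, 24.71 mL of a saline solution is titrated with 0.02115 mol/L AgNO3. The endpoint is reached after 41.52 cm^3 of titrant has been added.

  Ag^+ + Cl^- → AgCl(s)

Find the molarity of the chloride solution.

0.03554 mol/L

n(AgNO3) = 0.04152 L × 0.02115 mol/L = 8.781 × 10^-4 mol
n(Cl-) = 8.781 × 10^-4 mol (1:1 mole ratio)
[Cl-] = 8.781 × 10^-4 mol / 0.02471 L = 0.03554 mol/L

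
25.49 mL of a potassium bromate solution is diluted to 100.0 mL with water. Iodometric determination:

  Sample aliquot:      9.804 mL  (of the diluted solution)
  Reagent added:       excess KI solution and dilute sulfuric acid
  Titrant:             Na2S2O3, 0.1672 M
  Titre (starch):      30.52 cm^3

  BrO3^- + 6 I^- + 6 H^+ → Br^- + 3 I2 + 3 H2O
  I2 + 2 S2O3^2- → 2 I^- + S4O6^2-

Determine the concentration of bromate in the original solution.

n(S2O3^2-) = 0.03052 × 0.1672 = 5.103 × 10^-3 mol
n(I2) = n(S2O3^2-)/2 = 2.551 × 10^-3 mol
From the 1:3 ratio, n(BrO3^-) in the aliquot = 1/3 × 2.551 × 10^-3 = 8.505 × 10^-4 mol
[BrO3^-]_dilute = 8.505 × 10^-4 / 0.009804 = 0.08675 mol/L
[BrO3^-]_original = 0.08675 × 100.0/25.49 = 0.3403 mol/L

0.3403 M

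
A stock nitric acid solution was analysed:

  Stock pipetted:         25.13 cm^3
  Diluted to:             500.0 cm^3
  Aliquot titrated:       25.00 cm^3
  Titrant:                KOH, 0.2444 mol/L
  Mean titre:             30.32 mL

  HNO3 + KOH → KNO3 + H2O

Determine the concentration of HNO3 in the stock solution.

5.897 mol/L

n(KOH) = 0.03032 × 0.2444 = 7.410 × 10^-3 mol
n(HNO3) in the aliquot = 7.410 × 10^-3 mol (1:1 ratio)
[HNO3]_dilute = 7.410 × 10^-3 / 0.02500 = 0.2964 mol/L
Dilution factor = 500.0 / 25.13 = 19.90
[HNO3]_stock = 0.2964 × 19.90 = 5.897 mol/L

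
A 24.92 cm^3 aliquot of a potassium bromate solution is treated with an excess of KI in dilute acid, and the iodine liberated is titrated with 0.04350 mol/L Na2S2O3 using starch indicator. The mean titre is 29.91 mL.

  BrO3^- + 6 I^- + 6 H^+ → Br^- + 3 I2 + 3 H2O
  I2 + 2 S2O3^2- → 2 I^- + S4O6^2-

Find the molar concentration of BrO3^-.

n(S2O3^2-) = 0.02991 × 0.04350 = 1.301 × 10^-3 mol
n(I2) = n(S2O3^2-)/2 = 6.505 × 10^-4 mol
From the 1:3 ratio, n(BrO3^-) in the aliquot = 1/3 × 6.505 × 10^-4 = 2.168 × 10^-4 mol
[BrO3^-] = 2.168 × 10^-4 / 0.02492 = 0.008702 mol/L

0.008702 mol/L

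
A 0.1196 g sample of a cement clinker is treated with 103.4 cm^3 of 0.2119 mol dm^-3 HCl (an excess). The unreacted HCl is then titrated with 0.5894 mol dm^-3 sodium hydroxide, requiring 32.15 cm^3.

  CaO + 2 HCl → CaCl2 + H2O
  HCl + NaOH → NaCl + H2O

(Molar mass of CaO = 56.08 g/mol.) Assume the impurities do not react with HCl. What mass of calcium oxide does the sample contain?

0.08303 g

n(HCl) added = 0.1034 × 0.2119 = 0.02191 mol
n(NaOH) used in back-titration = 0.03215 × 0.5894 = 0.01895 mol
n(HCl) left over = 0.01895 mol (1:1 ratio)
n(HCl) consumed by analyte = 0.02191 − 0.01895 = 2.961 × 10^-3 mol
From the 1:2 ratio, n(CaO) = 1/2 × 2.961 × 10^-3 = 1.481 × 10^-3 mol
mass of CaO = 1.481 × 10^-3 × 56.08 = 0.08303 g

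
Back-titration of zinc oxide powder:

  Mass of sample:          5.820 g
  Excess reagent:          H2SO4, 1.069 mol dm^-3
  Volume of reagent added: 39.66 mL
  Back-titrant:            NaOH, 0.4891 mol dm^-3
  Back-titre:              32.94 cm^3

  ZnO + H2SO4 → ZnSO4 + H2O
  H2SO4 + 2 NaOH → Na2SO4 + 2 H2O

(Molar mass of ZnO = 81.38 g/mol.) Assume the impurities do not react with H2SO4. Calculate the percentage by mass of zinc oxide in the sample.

48.02 %

n(H2SO4) added = 0.03966 × 1.069 = 0.04240 mol
n(NaOH) used in back-titration = 0.03294 × 0.4891 = 0.01611 mol
From the 1:2 ratio, n(H2SO4) left over = 1/2 × 0.01611 = 8.055 × 10^-3 mol
n(H2SO4) consumed by analyte = 0.04240 − 8.055 × 10^-3 = 0.03434 mol
n(ZnO) = 0.03434 mol (1:1 ratio)
mass of ZnO = 0.03434 × 81.38 = 2.795 g
% ZnO = 2.795 / 5.820 × 100 = 48.02 %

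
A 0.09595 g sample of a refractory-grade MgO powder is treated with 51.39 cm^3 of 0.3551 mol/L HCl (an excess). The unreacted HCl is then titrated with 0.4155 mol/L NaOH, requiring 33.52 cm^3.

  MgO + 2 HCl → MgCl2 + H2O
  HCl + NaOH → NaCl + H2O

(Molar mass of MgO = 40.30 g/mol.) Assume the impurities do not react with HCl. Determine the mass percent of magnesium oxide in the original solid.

90.74 %

n(HCl) added = 0.05139 × 0.3551 = 0.01825 mol
n(NaOH) used in back-titration = 0.03352 × 0.4155 = 0.01393 mol
n(HCl) left over = 0.01393 mol (1:1 ratio)
n(HCl) consumed by analyte = 0.01825 − 0.01393 = 4.321 × 10^-3 mol
From the 1:2 ratio, n(MgO) = 1/2 × 4.321 × 10^-3 = 2.161 × 10^-3 mol
mass of MgO = 2.161 × 10^-3 × 40.30 = 0.08707 g
% MgO = 0.08707 / 0.09595 × 100 = 90.74 %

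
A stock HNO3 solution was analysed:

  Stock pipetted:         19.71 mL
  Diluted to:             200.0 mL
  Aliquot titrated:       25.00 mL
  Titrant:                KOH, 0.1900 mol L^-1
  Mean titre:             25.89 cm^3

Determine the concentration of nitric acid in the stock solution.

HNO3 + KOH → KNO3 + H2O
n(KOH) = 0.02589 × 0.1900 = 4.919 × 10^-3 mol
n(HNO3) in the aliquot = 4.919 × 10^-3 mol (1:1 ratio)
[HNO3]_dilute = 4.919 × 10^-3 / 0.02500 = 0.1968 mol/L
Dilution factor = 200.0 / 19.71 = 10.15
[HNO3]_stock = 0.1968 × 10.15 = 1.997 mol/L

1.997 mol/L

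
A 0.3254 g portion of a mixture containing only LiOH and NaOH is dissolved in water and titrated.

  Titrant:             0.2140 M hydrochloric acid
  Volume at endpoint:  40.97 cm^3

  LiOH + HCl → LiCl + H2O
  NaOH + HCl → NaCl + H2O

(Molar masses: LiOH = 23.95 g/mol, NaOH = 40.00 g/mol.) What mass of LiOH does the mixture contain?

n(HCl) = 0.04097 × 0.2140 = 8.768 × 10^-3 mol
Let x = n(LiOH), y = n(NaOH).
Titrant: 1x + 1y = 8.768 × 10^-3;  mass: 23.95x + 40.00y = 0.3254
Solving, x = 1.577 × 10^-3 mol, y = 7.191 × 10^-3 mol
mass of LiOH = 1.577 × 10^-3 × 23.95 = 0.03776 g

0.03776 g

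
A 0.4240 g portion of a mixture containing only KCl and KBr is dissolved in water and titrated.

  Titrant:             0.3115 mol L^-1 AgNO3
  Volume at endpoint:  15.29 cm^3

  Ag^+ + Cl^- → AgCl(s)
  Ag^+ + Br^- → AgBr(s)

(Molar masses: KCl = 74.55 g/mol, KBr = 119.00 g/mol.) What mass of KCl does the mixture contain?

0.2395 g

n(AgNO3) = 0.01529 × 0.3115 = 4.763 × 10^-3 mol
Let x = n(KCl), y = n(KBr).
Titrant: 1x + 1y = 4.763 × 10^-3;  mass: 74.55x + 119.00y = 0.4240
Solving, x = 3.212 × 10^-3 mol, y = 1.551 × 10^-3 mol
mass of KCl = 3.212 × 10^-3 × 74.55 = 0.2395 g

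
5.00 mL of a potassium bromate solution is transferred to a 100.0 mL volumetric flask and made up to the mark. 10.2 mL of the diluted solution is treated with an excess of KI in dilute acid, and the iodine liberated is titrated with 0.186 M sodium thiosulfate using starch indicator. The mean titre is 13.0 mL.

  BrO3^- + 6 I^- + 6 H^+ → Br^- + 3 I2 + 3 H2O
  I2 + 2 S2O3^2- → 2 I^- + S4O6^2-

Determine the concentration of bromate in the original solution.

0.790 M

n(S2O3^2-) = 0.0130 × 0.186 = 2.42 × 10^-3 mol
n(I2) = n(S2O3^2-)/2 = 1.21 × 10^-3 mol
From the 1:3 ratio, n(BrO3^-) in the aliquot = 1/3 × 1.21 × 10^-3 = 4.03 × 10^-4 mol
[BrO3^-]_dilute = 4.03 × 10^-4 / 0.0102 = 0.0395 mol/L
[BrO3^-]_original = 0.0395 × 100.0/5.00 = 0.790 mol/L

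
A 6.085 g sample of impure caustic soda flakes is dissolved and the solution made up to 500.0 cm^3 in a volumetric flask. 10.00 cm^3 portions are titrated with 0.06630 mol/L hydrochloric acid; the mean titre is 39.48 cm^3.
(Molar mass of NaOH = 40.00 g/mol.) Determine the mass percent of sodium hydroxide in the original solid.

86.03 %

NaOH + HCl → NaCl + H2O
n(HCl) per titration = 0.03948 × 0.06630 = 2.618 × 10^-3 mol
n(NaOH) in each aliquot = 2.618 × 10^-3 mol (1:1 ratio)
n(NaOH) in the whole flask = 2.618 × 10^-3 × 500.0/10.00 = 0.1309 mol
mass of NaOH = 0.1309 × 40.00 = 5.235 g
% NaOH = 5.235 / 6.085 × 100 = 86.03 %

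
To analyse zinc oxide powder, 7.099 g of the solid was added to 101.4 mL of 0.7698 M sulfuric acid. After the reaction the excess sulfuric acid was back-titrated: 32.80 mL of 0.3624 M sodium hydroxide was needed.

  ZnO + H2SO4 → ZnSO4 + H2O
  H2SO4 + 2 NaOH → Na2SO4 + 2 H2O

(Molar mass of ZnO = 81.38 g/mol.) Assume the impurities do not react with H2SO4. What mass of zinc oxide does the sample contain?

n(H2SO4) added = 0.1014 × 0.7698 = 0.07806 mol
n(NaOH) used in back-titration = 0.03280 × 0.3624 = 0.01189 mol
From the 1:2 ratio, n(H2SO4) left over = 1/2 × 0.01189 = 5.943 × 10^-3 mol
n(H2SO4) consumed by analyte = 0.07806 − 5.943 × 10^-3 = 0.07211 mol
n(ZnO) = 0.07211 mol (1:1 ratio)
mass of ZnO = 0.07211 × 81.38 = 5.869 g

5.869 g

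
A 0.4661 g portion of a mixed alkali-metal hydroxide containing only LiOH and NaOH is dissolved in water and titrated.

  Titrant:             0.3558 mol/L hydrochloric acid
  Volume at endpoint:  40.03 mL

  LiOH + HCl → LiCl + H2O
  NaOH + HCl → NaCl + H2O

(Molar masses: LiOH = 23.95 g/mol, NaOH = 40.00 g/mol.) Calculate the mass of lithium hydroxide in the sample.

n(HCl) = 0.04003 × 0.3558 = 0.01424 mol
Let x = n(LiOH), y = n(NaOH).
Titrant: 1x + 1y = 0.01424;  mass: 23.95x + 40.00y = 0.4661
Solving, x = 6.455 × 10^-3 mol, y = 7.787 × 10^-3 mol
mass of LiOH = 6.455 × 10^-3 × 23.95 = 0.1546 g

0.1546 g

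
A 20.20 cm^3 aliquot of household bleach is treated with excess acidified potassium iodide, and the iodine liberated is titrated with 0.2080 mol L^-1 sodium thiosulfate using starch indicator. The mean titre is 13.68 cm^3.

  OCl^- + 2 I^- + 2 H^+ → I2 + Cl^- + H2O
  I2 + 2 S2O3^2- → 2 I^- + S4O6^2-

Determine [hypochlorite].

n(S2O3^2-) = 0.01368 × 0.2080 = 2.845 × 10^-3 mol
n(I2) = n(S2O3^2-)/2 = 1.423 × 10^-3 mol
n(OCl^-) in the aliquot = 1.423 × 10^-3 mol (1:1 ratio)
[OCl^-] = 1.423 × 10^-3 / 0.02020 = 0.07043 mol/L

0.07043 mol/L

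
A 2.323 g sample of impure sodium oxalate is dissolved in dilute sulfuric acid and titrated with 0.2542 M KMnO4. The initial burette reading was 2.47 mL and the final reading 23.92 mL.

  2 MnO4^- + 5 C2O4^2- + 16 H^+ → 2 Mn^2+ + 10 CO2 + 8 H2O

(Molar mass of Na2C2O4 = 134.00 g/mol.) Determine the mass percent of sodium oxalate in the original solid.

n(KMnO4) = 0.02145 L × 0.2542 mol/L = 5.453 × 10^-3 mol
From the 5:2 ratio, n(Na2C2O4) = 5/2 × 5.453 × 10^-3 = 0.01363 mol
mass of Na2C2O4 = 0.01363 × 134.00 g/mol = 1.827 g
% Na2C2O4 = 1.827 / 2.323 × 100 = 78.63 %

78.63 %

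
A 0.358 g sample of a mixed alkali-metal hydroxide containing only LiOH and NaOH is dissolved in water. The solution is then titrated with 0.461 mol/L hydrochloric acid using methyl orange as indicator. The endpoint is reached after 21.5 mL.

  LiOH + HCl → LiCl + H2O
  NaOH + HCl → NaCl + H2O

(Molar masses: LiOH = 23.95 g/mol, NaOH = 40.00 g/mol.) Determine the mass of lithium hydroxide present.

0.0574 g

n(HCl) = 0.0215 × 0.461 = 9.91 × 10^-3 mol
Let x = n(LiOH), y = n(NaOH).
Titrant: 1x + 1y = 9.91 × 10^-3;  mass: 23.95x + 40.00y = 0.358
Solving, x = 2.40 × 10^-3 mol, y = 7.52 × 10^-3 mol
mass of LiOH = 2.40 × 10^-3 × 23.95 = 0.0574 g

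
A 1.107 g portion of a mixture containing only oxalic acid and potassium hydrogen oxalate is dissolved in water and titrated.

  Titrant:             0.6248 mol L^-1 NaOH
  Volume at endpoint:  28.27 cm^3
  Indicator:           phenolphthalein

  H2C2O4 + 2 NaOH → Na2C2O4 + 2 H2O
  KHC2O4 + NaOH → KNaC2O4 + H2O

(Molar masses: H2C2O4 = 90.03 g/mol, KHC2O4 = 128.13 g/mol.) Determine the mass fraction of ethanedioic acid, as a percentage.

56.57 %

n(NaOH) = 0.02827 × 0.6248 = 0.01766 mol
Let x = n(H2C2O4), y = n(KHC2O4).
Titrant: 2x + 1y = 0.01766;  mass: 90.03x + 128.13y = 1.107
Solving, x = 6.955 × 10^-3 mol, y = 3.753 × 10^-3 mol
mass of H2C2O4 = 6.955 × 10^-3 × 90.03 = 0.6262 g
% H2C2O4 = 0.6262 / 1.107 × 100 = 56.57 %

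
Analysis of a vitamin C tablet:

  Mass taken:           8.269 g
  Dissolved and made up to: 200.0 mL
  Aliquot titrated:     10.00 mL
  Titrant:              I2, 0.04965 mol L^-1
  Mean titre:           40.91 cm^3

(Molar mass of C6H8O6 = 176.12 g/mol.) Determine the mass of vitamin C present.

7.155 g

C6H8O6 + I2 → C6H6O6 + 2 HI
n(I2) per titration = 0.04091 × 0.04965 = 2.031 × 10^-3 mol
n(C6H8O6) in each aliquot = 2.031 × 10^-3 mol (1:1 ratio)
n(C6H8O6) in the whole flask = 2.031 × 10^-3 × 200.0/10.00 = 0.04062 mol
mass of C6H8O6 = 0.04062 × 176.12 = 7.155 g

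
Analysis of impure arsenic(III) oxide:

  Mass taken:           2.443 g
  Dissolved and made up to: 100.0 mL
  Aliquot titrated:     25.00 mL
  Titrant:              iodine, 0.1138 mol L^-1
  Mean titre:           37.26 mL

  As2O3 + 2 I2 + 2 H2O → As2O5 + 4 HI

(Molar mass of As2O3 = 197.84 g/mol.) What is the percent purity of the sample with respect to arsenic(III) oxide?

n(I2) per titration = 0.03726 × 0.1138 = 4.240 × 10^-3 mol
From the 1:2 ratio, n(As2O3) in each aliquot = 1/2 × 4.240 × 10^-3 = 2.120 × 10^-3 mol
n(As2O3) in the whole flask = 2.120 × 10^-3 × 100.0/25.00 = 8.480 × 10^-3 mol
mass of As2O3 = 8.480 × 10^-3 × 197.84 = 1.678 g
% As2O3 = 1.678 / 2.443 × 100 = 68.68 %

68.68 %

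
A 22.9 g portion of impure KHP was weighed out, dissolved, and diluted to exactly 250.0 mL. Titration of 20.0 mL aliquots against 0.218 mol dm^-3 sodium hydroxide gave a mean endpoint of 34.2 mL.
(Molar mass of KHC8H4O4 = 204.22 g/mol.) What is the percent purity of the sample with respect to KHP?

83.1 %

KHC8H4O4 + NaOH → KNaC8H4O4 + H2O
n(NaOH) per titration = 0.0342 × 0.218 = 7.46 × 10^-3 mol
n(KHC8H4O4) in each aliquot = 7.46 × 10^-3 mol (1:1 ratio)
n(KHC8H4O4) in the whole flask = 7.46 × 10^-3 × 250.0/20.0 = 0.0932 mol
mass of KHC8H4O4 = 0.0932 × 204.22 = 19.0 g
% KHC8H4O4 = 19.0 / 22.9 × 100 = 83.1 %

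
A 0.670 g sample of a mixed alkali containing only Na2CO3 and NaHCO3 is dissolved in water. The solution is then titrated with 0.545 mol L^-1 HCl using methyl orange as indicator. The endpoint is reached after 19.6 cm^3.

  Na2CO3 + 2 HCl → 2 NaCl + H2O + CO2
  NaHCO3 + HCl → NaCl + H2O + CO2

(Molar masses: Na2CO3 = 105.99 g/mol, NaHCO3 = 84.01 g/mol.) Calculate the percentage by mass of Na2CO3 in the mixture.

n(HCl) = 0.0196 × 0.545 = 0.0107 mol
Let x = n(Na2CO3), y = n(NaHCO3).
Titrant: 2x + 1y = 0.0107;  mass: 105.99x + 84.01y = 0.670
Solving, x = 3.67 × 10^-3 mol, y = 3.35 × 10^-3 mol
mass of Na2CO3 = 3.67 × 10^-3 × 105.99 = 0.389 g
% Na2CO3 = 0.389 / 0.670 × 100 = 58.0 %

58.0 %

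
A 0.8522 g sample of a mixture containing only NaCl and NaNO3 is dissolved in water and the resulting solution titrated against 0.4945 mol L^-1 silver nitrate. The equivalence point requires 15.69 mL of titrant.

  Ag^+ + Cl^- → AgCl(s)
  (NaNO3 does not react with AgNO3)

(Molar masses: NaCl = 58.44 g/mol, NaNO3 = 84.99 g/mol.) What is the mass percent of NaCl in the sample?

n(AgNO3) = 0.01569 × 0.4945 = 7.759 × 10^-3 mol
Let x = n(NaCl), y = n(NaNO3).
Titrant: 1x = 7.759 × 10^-3;  mass: 58.44x + 84.99y = 0.8522
Solving, x = 7.759 × 10^-3 mol, y = 4.692 × 10^-3 mol
mass of NaCl = 7.759 × 10^-3 × 58.44 = 0.4534 g
% NaCl = 0.4534 / 0.8522 × 100 = 53.21 %

53.21 %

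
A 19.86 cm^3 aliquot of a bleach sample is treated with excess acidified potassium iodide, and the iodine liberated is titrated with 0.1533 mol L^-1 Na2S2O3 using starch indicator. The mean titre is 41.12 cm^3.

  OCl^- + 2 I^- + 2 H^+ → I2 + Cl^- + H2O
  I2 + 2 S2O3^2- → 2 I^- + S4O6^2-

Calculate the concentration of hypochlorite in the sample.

n(S2O3^2-) = 0.04112 × 0.1533 = 6.304 × 10^-3 mol
n(I2) = n(S2O3^2-)/2 = 3.152 × 10^-3 mol
n(OCl^-) in the aliquot = 3.152 × 10^-3 mol (1:1 ratio)
[OCl^-] = 3.152 × 10^-3 / 0.01986 = 0.1587 mol/L

0.1587 mol/L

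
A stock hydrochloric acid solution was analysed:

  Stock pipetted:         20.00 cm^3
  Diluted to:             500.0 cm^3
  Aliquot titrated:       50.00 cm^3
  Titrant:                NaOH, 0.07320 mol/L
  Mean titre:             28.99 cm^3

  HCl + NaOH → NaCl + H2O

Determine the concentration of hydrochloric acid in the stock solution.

n(NaOH) = 0.02899 × 0.07320 = 2.122 × 10^-3 mol
n(HCl) in the aliquot = 2.122 × 10^-3 mol (1:1 ratio)
[HCl]_dilute = 2.122 × 10^-3 / 0.05000 = 0.04244 mol/L
Dilution factor = 500.0 / 20.00 = 25.00
[HCl]_stock = 0.04244 × 25.00 = 1.061 mol/L

1.061 mol/L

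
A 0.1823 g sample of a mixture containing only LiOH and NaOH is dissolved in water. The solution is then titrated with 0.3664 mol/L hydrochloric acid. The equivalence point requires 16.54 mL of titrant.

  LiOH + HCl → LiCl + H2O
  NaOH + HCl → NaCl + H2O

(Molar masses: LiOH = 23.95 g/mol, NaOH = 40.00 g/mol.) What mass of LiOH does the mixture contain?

n(HCl) = 0.01654 × 0.3664 = 6.060 × 10^-3 mol
Let x = n(LiOH), y = n(NaOH).
Titrant: 1x + 1y = 6.060 × 10^-3;  mass: 23.95x + 40.00y = 0.1823
Solving, x = 3.745 × 10^-3 mol, y = 2.315 × 10^-3 mol
mass of LiOH = 3.745 × 10^-3 × 23.95 = 0.08970 g

0.08970 g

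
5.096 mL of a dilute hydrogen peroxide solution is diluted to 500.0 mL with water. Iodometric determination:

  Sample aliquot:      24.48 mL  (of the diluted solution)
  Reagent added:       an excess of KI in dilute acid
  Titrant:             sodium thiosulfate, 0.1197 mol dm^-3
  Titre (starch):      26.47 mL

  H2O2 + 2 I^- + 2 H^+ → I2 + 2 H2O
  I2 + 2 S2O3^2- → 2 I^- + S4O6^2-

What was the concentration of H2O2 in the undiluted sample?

n(S2O3^2-) = 0.02647 × 0.1197 = 3.168 × 10^-3 mol
n(I2) = n(S2O3^2-)/2 = 1.584 × 10^-3 mol
n(H2O2) in the aliquot = 1.584 × 10^-3 mol (1:1 ratio)
[H2O2]_dilute = 1.584 × 10^-3 / 0.02448 = 0.06472 mol/L
[H2O2]_original = 0.06472 × 500.0/5.096 = 6.350 mol/L

6.350 mol/L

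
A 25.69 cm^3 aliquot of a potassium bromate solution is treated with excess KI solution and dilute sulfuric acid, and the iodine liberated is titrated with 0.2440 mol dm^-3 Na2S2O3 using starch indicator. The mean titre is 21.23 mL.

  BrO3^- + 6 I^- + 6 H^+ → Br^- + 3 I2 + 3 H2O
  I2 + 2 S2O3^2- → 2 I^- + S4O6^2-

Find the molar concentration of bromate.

n(S2O3^2-) = 0.02123 × 0.2440 = 5.180 × 10^-3 mol
n(I2) = n(S2O3^2-)/2 = 2.590 × 10^-3 mol
From the 1:3 ratio, n(BrO3^-) in the aliquot = 1/3 × 2.590 × 10^-3 = 8.634 × 10^-4 mol
[BrO3^-] = 8.634 × 10^-4 / 0.02569 = 0.03361 mol/L

0.03361 mol/L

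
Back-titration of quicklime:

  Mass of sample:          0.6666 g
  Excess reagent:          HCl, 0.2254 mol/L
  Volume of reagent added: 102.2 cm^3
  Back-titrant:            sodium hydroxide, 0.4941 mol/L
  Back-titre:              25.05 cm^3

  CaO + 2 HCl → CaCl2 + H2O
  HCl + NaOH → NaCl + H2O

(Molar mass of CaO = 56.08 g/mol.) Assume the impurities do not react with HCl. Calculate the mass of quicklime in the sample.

n(HCl) added = 0.1022 × 0.2254 = 0.02304 mol
n(NaOH) used in back-titration = 0.02505 × 0.4941 = 0.01238 mol
n(HCl) left over = 0.01238 mol (1:1 ratio)
n(HCl) consumed by analyte = 0.02304 − 0.01238 = 0.01066 mol
From the 1:2 ratio, n(CaO) = 1/2 × 0.01066 = 5.329 × 10^-3 mol
mass of CaO = 5.329 × 10^-3 × 56.08 = 0.2989 g

0.2989 g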